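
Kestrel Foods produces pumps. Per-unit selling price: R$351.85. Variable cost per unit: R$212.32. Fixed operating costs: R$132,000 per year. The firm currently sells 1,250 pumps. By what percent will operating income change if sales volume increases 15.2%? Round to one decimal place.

Total contribution margin = 1,250 × R$139.53 = R$174,412.50.
EBIT = R$174,412.50 − R$132,000 = R$42,412.50.
Degree of operating leverage = R$174,412.50 / R$42,412.50 = 4.1123.
%ΔEBIT = DOL × %ΔSales = 4.1123 × +15.2% = +62.5%.

+62.5%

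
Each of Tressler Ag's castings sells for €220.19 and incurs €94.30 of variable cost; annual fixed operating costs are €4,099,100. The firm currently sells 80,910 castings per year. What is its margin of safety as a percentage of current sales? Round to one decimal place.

Unit CM = price − variable cost = €220.19 − €94.30 = €125.89. Break-even units = €4,099,100 ÷ €125.89 = 32,560.97; break-even revenue = 32,560.97 × €220.19 = €7,169,599.09.
Actual sales revenue = 80,910 × €220.19 = €17,815,572.90.
Margin of safety = (€17,815,572.90 − €7,169,599.09) ÷ €17,815,572.90 = 59.8%.

59.8%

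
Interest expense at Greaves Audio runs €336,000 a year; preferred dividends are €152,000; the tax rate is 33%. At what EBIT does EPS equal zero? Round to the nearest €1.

Grossing the preferred dividend up to pre-tax terms: €152,000 / (1 − 0.33) = €226,865.67.
EPS = 0 when EBIT covers interest plus the pre-tax preferred burden: €336,000 + €226,865.67 = €562,865.67.

€562,866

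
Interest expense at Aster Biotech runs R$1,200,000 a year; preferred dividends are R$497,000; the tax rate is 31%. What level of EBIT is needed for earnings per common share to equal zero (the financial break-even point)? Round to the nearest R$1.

R$1,920,290

Grossing the preferred dividend up to pre-tax terms: R$497,000 / (1 − 0.31) = R$720,289.86.
Financial break-even EBIT = interest + D_p ÷ (1 − t) = R$1,200,000 + R$720,289.86 = R$1,920,289.86.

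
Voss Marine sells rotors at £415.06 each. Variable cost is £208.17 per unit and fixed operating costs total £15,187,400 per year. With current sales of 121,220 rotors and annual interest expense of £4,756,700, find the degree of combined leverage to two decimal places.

4.88

Total contribution margin = 121,220 × £206.89 = £25,079,205.80.
Operating income = contribution − fixed costs = £25,079,205.80 − £15,187,400 = £9,891,805.80. Interest = £4,756,700.00.
DOL = £25,079,205.80 ÷ £9,891,805.80 = 2.5354; DFL = £9,891,805.80 ÷ £5,135,105.80 = 1.9263.
DCL = DOL × DFL = 2.5354 × 1.9263 = 4.8839.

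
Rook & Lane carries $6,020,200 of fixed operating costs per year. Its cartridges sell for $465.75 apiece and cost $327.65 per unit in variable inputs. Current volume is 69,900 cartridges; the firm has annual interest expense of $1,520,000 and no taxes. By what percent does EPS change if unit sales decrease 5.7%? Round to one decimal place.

-26.0%

At 69,900 units, contribution = 69,900 × $138.10 = $9,653,190.00.
Subtracting fixed costs: EBIT = $9,653,190.00 − $6,020,200 = $3,632,990.00.
Interest = $1,520,000.00, so EBIT − I = $2,112,990.00.
DCL = total CM / (EBIT − I) = $9,653,190.00 / $2,112,990.00 = 4.5685.
%ΔEPS = DCL × %ΔSales = 4.5685 × -5.7% = -26.0%.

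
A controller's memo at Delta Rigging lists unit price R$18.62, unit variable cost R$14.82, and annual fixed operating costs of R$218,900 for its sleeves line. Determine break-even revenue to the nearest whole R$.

R$1,072,610

Contribution margin per unit = R$18.62 − R$14.82 = R$3.80, a CM ratio of R$3.80 ÷ R$18.62 = 0.2041.
Break-even revenue = fixed costs × price ÷ CM = R$218,900 × R$18.62 ÷ R$3.80 = R$1,072,610.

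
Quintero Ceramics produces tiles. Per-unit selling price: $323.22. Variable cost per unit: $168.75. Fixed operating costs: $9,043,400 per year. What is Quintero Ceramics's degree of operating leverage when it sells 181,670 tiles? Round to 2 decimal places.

At 181,670 units, contribution = 181,670 × $154.47 = $28,062,564.90.
Operating income = contribution − fixed costs = $28,062,564.90 − $9,043,400 = $19,019,164.90.
Degree of operating leverage = $28,062,564.90 / $19,019,164.90 = 1.4755.

1.48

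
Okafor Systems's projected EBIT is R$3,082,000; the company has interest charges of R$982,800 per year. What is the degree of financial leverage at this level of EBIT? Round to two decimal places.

Interest = R$982,800.00.
DFL = EBIT ÷ (EBIT − I) = R$3,082,000 ÷ (R$3,082,000 − R$982,800.00) = R$3,082,000 ÷ R$2,099,200.00 = 1.4682.

1.47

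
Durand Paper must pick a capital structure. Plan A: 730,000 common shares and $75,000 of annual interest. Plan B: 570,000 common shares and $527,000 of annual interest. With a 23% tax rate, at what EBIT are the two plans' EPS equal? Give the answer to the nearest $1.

$2,137,250

At indifference, (EBIT − 75,000)(1 − t)/730,000 = (EBIT − 527,000)(1 − t)/570,000.
Cancelling (1 − t) and cross-multiplying: 570,000·(EBIT − 75,000) = 730,000·(EBIT − 527,000).
EBIT × (730,000 − 570,000) = 527,000 × 730,000 − 75,000 × 570,000 = 341,960,000,000, so EBIT = 341,960,000,000 ÷ 160,000 = 2,137,250.00.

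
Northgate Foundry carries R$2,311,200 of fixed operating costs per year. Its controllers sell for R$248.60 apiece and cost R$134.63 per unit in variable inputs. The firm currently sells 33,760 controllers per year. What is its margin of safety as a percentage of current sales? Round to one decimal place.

39.9%

Each unit contributes R$248.60 − R$134.63 = R$113.97. Break-even units = R$2,311,200 ÷ R$113.97 = 20,279.02; break-even revenue = 20,279.02 × R$248.60 = R$5,041,364.57.
Current sales = 33,760 × R$248.60 = R$8,392,736.00.
Margin of safety = (R$8,392,736.00 − R$5,041,364.57) ÷ R$8,392,736.00 = 39.9%.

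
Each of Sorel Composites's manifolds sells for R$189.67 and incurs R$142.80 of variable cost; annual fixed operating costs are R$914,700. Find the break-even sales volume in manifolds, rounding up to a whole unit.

19,516 manifolds

Contribution margin per unit = R$189.67 − R$142.80 = R$46.87.
Units to break even: R$914,700 ÷ R$46.87 = 19,515.68, rounded up to 19,516.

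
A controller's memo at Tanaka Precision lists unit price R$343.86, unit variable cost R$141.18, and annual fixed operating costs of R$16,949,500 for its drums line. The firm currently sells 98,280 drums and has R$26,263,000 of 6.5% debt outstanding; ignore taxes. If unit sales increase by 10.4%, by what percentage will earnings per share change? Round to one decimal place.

Total contribution margin = 98,280 × R$202.68 = R$19,919,390.40.
Operating income = contribution − fixed costs = R$19,919,390.40 − R$16,949,500 = R$2,969,890.40.
After interest of R$1,707,095.00, pre-tax earnings = R$1,262,795.40.
Degree of combined leverage = contribution ÷ (EBIT − I) = R$19,919,390.40 ÷ R$1,262,795.40 = 15.7740.
%ΔEPS = DCL × %ΔSales = 15.7740 × +10.4% = +164.1%.

+164.1%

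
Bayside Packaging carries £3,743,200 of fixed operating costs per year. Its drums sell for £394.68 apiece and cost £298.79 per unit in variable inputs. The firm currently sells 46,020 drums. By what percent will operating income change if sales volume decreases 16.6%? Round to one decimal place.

At 46,020 units, contribution = 46,020 × £95.89 = £4,412,857.80.
EBIT = £4,412,857.80 − £3,743,200 = £669,657.80.
So DOL = total CM / EBIT = £4,412,857.80 / £669,657.80 = 6.5897.
Operating income changes by 6.5897 × -16.6% = -109.4%.

-109.4%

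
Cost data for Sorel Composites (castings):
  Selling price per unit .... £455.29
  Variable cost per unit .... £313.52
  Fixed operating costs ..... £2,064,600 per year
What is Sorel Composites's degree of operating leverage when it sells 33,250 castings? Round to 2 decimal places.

Contribution at this volume is 33,250 × £141.77 = £4,713,852.50.
EBIT = £4,713,852.50 − £2,064,600 = £2,649,252.50.
DOL = contribution ÷ EBIT = £4,713,852.50 ÷ £2,649,252.50 = 1.7793.

1.78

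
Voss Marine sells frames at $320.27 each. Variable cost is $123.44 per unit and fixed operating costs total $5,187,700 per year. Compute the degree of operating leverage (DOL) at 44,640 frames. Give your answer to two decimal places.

2.44

Total contribution margin = 44,640 × $196.83 = $8,786,491.20.
Subtracting fixed costs: EBIT = $8,786,491.20 − $5,187,700 = $3,598,791.20.
Degree of operating leverage = $8,786,491.20 / $3,598,791.20 = 2.4415.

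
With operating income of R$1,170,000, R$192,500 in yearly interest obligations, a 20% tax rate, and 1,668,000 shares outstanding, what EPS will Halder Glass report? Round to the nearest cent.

Pre-tax income = R$1,170,000 − R$192,500.00 = R$977,500.00.
After tax at 20%: net income = R$977,500.00 × 0.80 = R$782,000.00.
Per share: R$782,000.00 / 1,668,000 shares = R$0.47.

R$0.47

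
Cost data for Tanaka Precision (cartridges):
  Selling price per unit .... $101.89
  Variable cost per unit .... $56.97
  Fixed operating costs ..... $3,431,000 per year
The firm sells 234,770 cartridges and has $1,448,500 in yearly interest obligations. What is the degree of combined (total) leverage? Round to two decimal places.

1.86

At 234,770 units, contribution = 234,770 × $44.92 = $10,545,868.40.
Subtracting fixed costs: EBIT = $10,545,868.40 − $3,431,000 = $7,114,868.40. Interest = $1,448,500.00, so EBIT − I = $5,666,368.40.
DCL = contribution ÷ (EBIT − I) = $10,545,868.40 ÷ $5,666,368.40 = 1.8611.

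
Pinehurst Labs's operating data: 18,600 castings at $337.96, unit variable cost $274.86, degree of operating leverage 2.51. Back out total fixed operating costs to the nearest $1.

$706,066

Contribution at this volume is 18,600 × $63.10 = $1,173,660.00.
Since DOL = CM ÷ EBIT, EBIT = $1,173,660.00 ÷ 2.51 = $467,593.63.
Fixed costs = CM − EBIT = $1,173,660.00 − $467,593.63 = $706,066.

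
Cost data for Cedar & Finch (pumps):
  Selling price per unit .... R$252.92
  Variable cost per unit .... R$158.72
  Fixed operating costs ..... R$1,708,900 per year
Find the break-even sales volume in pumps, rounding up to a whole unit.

18,142 pumps

Each unit contributes R$252.92 − R$158.72 = R$94.20.
Break-even Q = R$1,708,900 / R$94.20 = 18,141.19 → 18,142 pumps.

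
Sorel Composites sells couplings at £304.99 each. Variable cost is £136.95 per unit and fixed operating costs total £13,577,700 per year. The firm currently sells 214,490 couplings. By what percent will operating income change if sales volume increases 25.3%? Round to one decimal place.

Contribution at this volume is 214,490 × £168.04 = £36,042,899.60.
EBIT = £36,042,899.60 − £13,577,700 = £22,465,199.60.
Degree of operating leverage = £36,042,899.60 / £22,465,199.60 = 1.6044.
%ΔEBIT = DOL × %ΔSales = 1.6044 × +25.3% = +40.6%.

+40.6%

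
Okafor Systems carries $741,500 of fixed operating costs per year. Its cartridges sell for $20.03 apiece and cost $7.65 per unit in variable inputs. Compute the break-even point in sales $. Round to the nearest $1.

CM per unit = $20.03 − $7.65 = $12.38; CM ratio = $12.38 / $20.03 = 0.6181.
Break-even revenue = fixed costs × price ÷ CM = $741,500 × $20.03 ÷ $12.38 = $1,199,697.

$1,199,697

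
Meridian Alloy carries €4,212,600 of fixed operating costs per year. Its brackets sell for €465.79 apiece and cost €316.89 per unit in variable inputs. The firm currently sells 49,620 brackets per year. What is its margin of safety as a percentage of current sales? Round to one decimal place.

Contribution margin per unit = €465.79 − €316.89 = €148.90. Break-even units = €4,212,600 ÷ €148.90 = 28,291.47; break-even revenue = 28,291.47 × €465.79 = €13,177,884.18.
Actual sales revenue = 49,620 × €465.79 = €23,112,499.80.
Margin of safety = (€23,112,499.80 − €13,177,884.18) ÷ €23,112,499.80 = 43.0%.

43.0%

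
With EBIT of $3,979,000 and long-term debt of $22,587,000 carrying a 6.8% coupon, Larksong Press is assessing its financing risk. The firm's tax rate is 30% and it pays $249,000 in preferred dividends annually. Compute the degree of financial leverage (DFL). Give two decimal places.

1.91

Interest = $1,535,916.00.
Preferred dividends grossed up pre-tax: $249,000 / (1 − 0.30) = $355,714.29.
DFL = EBIT ÷ [EBIT − I − D_p/(1−t)] = $3,979,000 ÷ [$3,979,000 − $1,535,916.00 − $355,714.29] = $3,979,000 ÷ $2,087,369.71 = 1.9062.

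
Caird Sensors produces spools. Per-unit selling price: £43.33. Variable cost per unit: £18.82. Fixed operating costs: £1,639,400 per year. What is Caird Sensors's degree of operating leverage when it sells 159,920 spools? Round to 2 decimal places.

1.72

At 159,920 units, contribution = 159,920 × £24.51 = £3,919,639.20.
EBIT = £3,919,639.20 − £1,639,400 = £2,280,239.20.
So DOL = total CM / EBIT = £3,919,639.20 / £2,280,239.20 = 1.7190.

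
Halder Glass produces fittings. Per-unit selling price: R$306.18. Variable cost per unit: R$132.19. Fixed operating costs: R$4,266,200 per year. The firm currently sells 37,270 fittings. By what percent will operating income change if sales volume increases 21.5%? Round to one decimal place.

+62.8%

Total contribution margin = 37,270 × R$173.99 = R$6,484,607.30.
Subtracting fixed costs: EBIT = R$6,484,607.30 − R$4,266,200 = R$2,218,407.30.
Degree of operating leverage = R$6,484,607.30 / R$2,218,407.30 = 2.9231.
%ΔEBIT = DOL × %ΔSales = 2.9231 × +21.5% = +62.8%.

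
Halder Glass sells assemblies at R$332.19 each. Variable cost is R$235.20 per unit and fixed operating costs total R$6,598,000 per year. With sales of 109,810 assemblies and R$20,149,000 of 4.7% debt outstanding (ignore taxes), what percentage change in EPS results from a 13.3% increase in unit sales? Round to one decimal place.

Total contribution margin = 109,810 × R$96.99 = R$10,650,471.90.
Operating income = contribution − fixed costs = R$10,650,471.90 − R$6,598,000 = R$4,052,471.90.
After interest of R$947,003.00, pre-tax earnings = R$3,105,468.90.
DCL = total CM / (EBIT − I) = R$10,650,471.90 / R$3,105,468.90 = 3.4296.
%ΔEPS = DCL × %ΔSales = 3.4296 × +13.3% = +45.6%.

+45.6%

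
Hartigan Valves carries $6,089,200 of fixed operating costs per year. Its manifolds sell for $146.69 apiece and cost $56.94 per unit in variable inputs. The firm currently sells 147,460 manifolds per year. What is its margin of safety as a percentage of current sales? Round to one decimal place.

Contribution margin per unit = $146.69 − $56.94 = $89.75. Break-even units = $6,089,200 ÷ $89.75 = 67,846.24; break-even revenue = 67,846.24 × $146.69 = $9,952,364.88.
Current sales = 147,460 × $146.69 = $21,630,907.40.
Margin of safety = ($21,630,907.40 − $9,952,364.88) ÷ $21,630,907.40 = 54.0%.

54.0%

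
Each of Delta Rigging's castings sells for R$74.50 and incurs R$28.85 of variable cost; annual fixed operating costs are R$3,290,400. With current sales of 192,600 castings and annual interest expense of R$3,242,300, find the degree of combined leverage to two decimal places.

3.89

Total contribution margin = 192,600 × R$45.65 = R$8,792,190.00.
EBIT = R$8,792,190.00 − R$3,290,400 = R$5,501,790.00. Interest = R$3,242,300.00, so EBIT − I = R$2,259,490.00.
Degree of total leverage = total CM / (EBIT − interest) = R$8,792,190.00 / R$2,259,490.00 = 3.8912.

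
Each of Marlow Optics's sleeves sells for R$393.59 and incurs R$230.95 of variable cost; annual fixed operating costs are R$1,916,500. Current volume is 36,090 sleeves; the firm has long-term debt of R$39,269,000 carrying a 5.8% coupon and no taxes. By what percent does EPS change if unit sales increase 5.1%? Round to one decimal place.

At 36,090 units, contribution = 36,090 × R$162.64 = R$5,869,677.60.
Operating income = contribution − fixed costs = R$5,869,677.60 − R$1,916,500 = R$3,953,177.60.
After interest of R$2,277,602.00, pre-tax earnings = R$1,675,575.60.
DCL = total CM / (EBIT − I) = R$5,869,677.60 / R$1,675,575.60 = 3.5031.
%ΔEPS = DCL × %ΔSales = 3.5031 × +5.1% = +17.9%.

+17.9%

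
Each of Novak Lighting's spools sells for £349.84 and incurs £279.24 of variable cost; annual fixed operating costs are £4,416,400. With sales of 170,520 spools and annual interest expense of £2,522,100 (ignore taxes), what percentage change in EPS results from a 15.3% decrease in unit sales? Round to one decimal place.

-36.1%

At 170,520 units, contribution = 170,520 × £70.60 = £12,038,712.00.
EBIT = £12,038,712.00 − £4,416,400 = £7,622,312.00.
Interest = £2,522,100.00, so EBIT − I = £5,100,212.00.
DCL = total CM / (EBIT − I) = £12,038,712.00 / £5,100,212.00 = 2.3604.
EPS therefore changes by 2.3604 × (-15.3%) = -36.1%.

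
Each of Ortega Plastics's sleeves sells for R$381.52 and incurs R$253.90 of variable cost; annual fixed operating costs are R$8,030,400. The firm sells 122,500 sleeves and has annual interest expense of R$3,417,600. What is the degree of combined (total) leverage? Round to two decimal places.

Contribution at this volume is 122,500 × R$127.62 = R$15,633,450.00.
Operating income = contribution − fixed costs = R$15,633,450.00 − R$8,030,400 = R$7,603,050.00. Interest = R$3,417,600.00, so EBIT − I = R$4,185,450.00.
Degree of total leverage = total CM / (EBIT − interest) = R$15,633,450.00 / R$4,185,450.00 = 3.7352.

3.74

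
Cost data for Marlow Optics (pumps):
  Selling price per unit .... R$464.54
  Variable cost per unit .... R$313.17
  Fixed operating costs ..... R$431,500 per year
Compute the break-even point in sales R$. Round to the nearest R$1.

CM per unit = R$464.54 − R$313.17 = R$151.37; CM ratio = R$151.37 / R$464.54 = 0.3258.
Break-even sales = FC ÷ CM ratio = R$431,500 × R$464.54 / R$151.37 = R$1,324,232.

R$1,324,232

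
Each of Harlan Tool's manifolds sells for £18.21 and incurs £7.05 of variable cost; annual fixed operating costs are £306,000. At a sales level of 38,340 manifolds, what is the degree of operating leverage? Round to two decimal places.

At 38,340 units, contribution = 38,340 × £11.16 = £427,874.40.
Operating income = contribution − fixed costs = £427,874.40 − £306,000 = £121,874.40.
So DOL = total CM / EBIT = £427,874.40 / £121,874.40 = 3.5108.

3.51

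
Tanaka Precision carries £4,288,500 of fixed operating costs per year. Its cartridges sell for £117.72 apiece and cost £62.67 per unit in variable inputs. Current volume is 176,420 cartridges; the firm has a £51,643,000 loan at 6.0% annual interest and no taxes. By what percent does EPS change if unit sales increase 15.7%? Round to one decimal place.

At 176,420 units, contribution = 176,420 × £55.05 = £9,711,921.00.
Operating income = contribution − fixed costs = £9,711,921.00 − £4,288,500 = £5,423,421.00.
Interest = £3,098,580.00, so EBIT − I = £2,324,841.00.
DCL = total CM / (EBIT − I) = £9,711,921.00 / £2,324,841.00 = 4.1775.
EPS therefore changes by 4.1775 × (+15.7%) = +65.6%.

+65.6%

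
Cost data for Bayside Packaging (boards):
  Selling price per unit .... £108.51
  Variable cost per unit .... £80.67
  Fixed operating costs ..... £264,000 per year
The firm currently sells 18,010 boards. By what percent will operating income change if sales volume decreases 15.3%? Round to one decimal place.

Total contribution margin = 18,010 × £27.84 = £501,398.40.
EBIT = £501,398.40 − £264,000 = £237,398.40.
Degree of operating leverage = £501,398.40 / £237,398.40 = 2.1121.
Operating income changes by 2.1121 × -15.3% = -32.3%.

-32.3%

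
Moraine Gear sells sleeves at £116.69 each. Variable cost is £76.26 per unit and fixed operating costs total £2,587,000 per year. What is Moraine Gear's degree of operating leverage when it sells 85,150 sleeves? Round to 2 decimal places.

4.02

Total contribution margin = 85,150 × £40.43 = £3,442,614.50.
Operating income = contribution − fixed costs = £3,442,614.50 − £2,587,000 = £855,614.50.
So DOL = total CM / EBIT = £3,442,614.50 / £855,614.50 = 4.0236.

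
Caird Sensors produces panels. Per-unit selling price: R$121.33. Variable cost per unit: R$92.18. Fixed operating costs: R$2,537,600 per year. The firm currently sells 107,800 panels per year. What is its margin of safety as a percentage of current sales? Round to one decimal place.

Each unit contributes R$121.33 − R$92.18 = R$29.15. Break-even units = R$2,537,600 ÷ R$29.15 = 87,053.17; break-even revenue = 87,053.17 × R$121.33 = R$10,562,161.51.
Actual sales revenue = 107,800 × R$121.33 = R$13,079,374.00.
Margin of safety = (R$13,079,374.00 − R$10,562,161.51) ÷ R$13,079,374.00 = 19.2%.

19.2%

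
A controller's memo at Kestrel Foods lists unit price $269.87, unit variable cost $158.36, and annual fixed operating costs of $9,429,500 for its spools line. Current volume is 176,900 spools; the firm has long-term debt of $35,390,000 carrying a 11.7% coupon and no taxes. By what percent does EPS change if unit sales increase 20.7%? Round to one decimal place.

At 176,900 units, contribution = 176,900 × $111.51 = $19,726,119.00.
Operating income = contribution − fixed costs = $19,726,119.00 − $9,429,500 = $10,296,619.00.
After interest of $4,140,630.00, pre-tax earnings = $6,155,989.00.
Degree of combined leverage = contribution ÷ (EBIT − I) = $19,726,119.00 ÷ $6,155,989.00 = 3.2044.
%ΔEPS = DCL × %ΔSales = 3.2044 × +20.7% = +66.3%.

+66.3%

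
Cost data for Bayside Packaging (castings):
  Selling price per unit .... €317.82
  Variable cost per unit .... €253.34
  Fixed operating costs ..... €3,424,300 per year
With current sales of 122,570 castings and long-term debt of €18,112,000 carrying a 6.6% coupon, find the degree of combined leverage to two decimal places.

2.41

Total contribution margin = 122,570 × €64.48 = €7,903,313.60.
EBIT = €7,903,313.60 − €3,424,300 = €4,479,013.60. Interest = €1,195,392.00, so EBIT − I = €3,283,621.60.
Degree of total leverage = total CM / (EBIT − interest) = €7,903,313.60 / €3,283,621.60 = 2.4069.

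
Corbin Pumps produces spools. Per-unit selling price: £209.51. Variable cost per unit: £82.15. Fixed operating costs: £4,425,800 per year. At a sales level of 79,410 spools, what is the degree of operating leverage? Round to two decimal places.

Contribution at this volume is 79,410 × £127.36 = £10,113,657.60.
Operating income = contribution − fixed costs = £10,113,657.60 − £4,425,800 = £5,687,857.60.
So DOL = total CM / EBIT = £10,113,657.60 / £5,687,857.60 = 1.7781.

1.78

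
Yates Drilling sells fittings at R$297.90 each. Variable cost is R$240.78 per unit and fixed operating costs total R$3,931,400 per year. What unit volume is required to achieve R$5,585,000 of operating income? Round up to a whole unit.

166,604 fittings

Each unit contributes R$297.90 − R$240.78 = R$57.12.
Units = (FC + target) / CM = (R$3,931,400 + R$5,585,000) / R$57.12 = 166,603.64, so 166,604 fittings.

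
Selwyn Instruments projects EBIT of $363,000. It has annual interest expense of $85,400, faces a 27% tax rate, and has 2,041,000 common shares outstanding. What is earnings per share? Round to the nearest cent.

Pre-tax income = $363,000 − $85,400.00 = $277,600.00.
Net income = $277,600.00 × (1 − 0.27) = $202,648.00.
EPS = $202,648.00 ÷ 2,041,000 = $0.10.

$0.10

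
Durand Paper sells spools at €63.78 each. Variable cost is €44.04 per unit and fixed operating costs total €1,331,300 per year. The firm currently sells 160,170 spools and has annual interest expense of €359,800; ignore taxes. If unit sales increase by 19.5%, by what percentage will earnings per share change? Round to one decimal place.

+41.9%

Total contribution margin = 160,170 × €19.74 = €3,161,755.80.
Subtracting fixed costs: EBIT = €3,161,755.80 − €1,331,300 = €1,830,455.80.
After interest of €359,800.00, pre-tax earnings = €1,470,655.80.
Degree of combined leverage = contribution ÷ (EBIT − I) = €3,161,755.80 ÷ €1,470,655.80 = 2.1499.
EPS therefore changes by 2.1499 × (+19.5%) = +41.9%.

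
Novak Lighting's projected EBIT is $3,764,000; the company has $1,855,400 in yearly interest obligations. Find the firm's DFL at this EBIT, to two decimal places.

Interest = $1,855,400.00.
DFL = EBIT ÷ (EBIT − I) = $3,764,000 ÷ ($3,764,000 − $1,855,400.00) = $3,764,000 ÷ $1,908,600.00 = 1.9721.

1.97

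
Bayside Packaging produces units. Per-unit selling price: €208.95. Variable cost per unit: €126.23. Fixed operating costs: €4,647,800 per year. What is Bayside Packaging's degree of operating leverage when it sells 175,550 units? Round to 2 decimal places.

At 175,550 units, contribution = 175,550 × €82.72 = €14,521,496.00.
Subtracting fixed costs: EBIT = €14,521,496.00 − €4,647,800 = €9,873,696.00.
Degree of operating leverage = €14,521,496.00 / €9,873,696.00 = 1.4707.

1.47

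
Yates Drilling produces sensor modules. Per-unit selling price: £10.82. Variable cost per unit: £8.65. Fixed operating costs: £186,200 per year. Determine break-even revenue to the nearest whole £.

CM per unit = £10.82 − £8.65 = £2.17; CM ratio = £2.17 / £10.82 = 0.2006.
Break-even revenue = fixed costs × price ÷ CM = £186,200 × £10.82 ÷ £2.17 = £928,426.

£928,426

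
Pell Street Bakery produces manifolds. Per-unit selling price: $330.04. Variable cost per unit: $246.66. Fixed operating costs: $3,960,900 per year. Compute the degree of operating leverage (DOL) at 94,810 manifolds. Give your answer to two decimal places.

2.00

At 94,810 units, contribution = 94,810 × $83.38 = $7,905,257.80.
Subtracting fixed costs: EBIT = $7,905,257.80 − $3,960,900 = $3,944,357.80.
Degree of operating leverage = $7,905,257.80 / $3,944,357.80 = 2.0042.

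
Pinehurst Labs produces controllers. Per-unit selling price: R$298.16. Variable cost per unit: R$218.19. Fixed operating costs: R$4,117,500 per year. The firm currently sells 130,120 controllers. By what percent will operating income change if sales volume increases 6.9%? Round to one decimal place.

Contribution at this volume is 130,120 × R$79.97 = R$10,405,696.40.
Operating income = contribution − fixed costs = R$10,405,696.40 − R$4,117,500 = R$6,288,196.40.
So DOL = total CM / EBIT = R$10,405,696.40 / R$6,288,196.40 = 1.6548.
Operating income changes by 1.6548 × +6.9% = +11.4%.

+11.4%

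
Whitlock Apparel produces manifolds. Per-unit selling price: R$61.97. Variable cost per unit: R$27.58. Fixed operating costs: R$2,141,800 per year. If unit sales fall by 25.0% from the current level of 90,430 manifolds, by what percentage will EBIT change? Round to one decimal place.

-80.3%

Contribution at this volume is 90,430 × R$34.39 = R$3,109,887.70.
Operating income = contribution − fixed costs = R$3,109,887.70 − R$2,141,800 = R$968,087.70.
So DOL = total CM / EBIT = R$3,109,887.70 / R$968,087.70 = 3.2124.
%ΔEBIT = DOL × %ΔSales = 3.2124 × -25.0% = -80.3%.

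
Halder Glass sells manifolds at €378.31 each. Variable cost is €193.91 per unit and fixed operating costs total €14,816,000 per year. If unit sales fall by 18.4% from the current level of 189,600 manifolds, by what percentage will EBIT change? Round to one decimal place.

Contribution at this volume is 189,600 × €184.40 = €34,962,240.00.
Subtracting fixed costs: EBIT = €34,962,240.00 − €14,816,000 = €20,146,240.00.
DOL = contribution ÷ EBIT = €34,962,240.00 ÷ €20,146,240.00 = 1.7354.
Operating income changes by 1.7354 × -18.4% = -31.9%.

-31.9%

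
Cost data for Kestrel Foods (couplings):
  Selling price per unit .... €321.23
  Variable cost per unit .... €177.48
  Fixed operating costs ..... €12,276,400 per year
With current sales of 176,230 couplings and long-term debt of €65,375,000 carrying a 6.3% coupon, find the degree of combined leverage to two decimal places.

Total contribution margin = 176,230 × €143.75 = €25,333,062.50.
Operating income = contribution − fixed costs = €25,333,062.50 − €12,276,400 = €13,056,662.50. Interest = €4,118,625.00, so EBIT − I = €8,938,037.50.
Degree of total leverage = total CM / (EBIT − interest) = €25,333,062.50 / €8,938,037.50 = 2.8343.

2.83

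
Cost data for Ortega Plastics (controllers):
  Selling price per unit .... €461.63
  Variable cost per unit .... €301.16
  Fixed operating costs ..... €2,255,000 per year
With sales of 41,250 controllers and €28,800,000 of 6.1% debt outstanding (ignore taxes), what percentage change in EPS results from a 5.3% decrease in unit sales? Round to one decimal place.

-13.5%

Total contribution margin = 41,250 × €160.47 = €6,619,387.50.
Subtracting fixed costs: EBIT = €6,619,387.50 − €2,255,000 = €4,364,387.50.
Interest = €1,756,800.00, so EBIT − I = €2,607,587.50.
Degree of combined leverage = contribution ÷ (EBIT − I) = €6,619,387.50 ÷ €2,607,587.50 = 2.5385.
EPS therefore changes by 2.5385 × (-5.3%) = -13.5%.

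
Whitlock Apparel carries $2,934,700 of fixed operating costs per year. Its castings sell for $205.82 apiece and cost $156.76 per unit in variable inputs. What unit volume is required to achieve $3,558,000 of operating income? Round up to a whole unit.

132,343 castings

Contribution margin per unit = $205.82 − $156.76 = $49.06.
Need Q such that Q × $49.06 − $2,934,700 = $3,558,000, i.e. Q = $6,492,700 / $49.06 = 132,342.03 → 132,343.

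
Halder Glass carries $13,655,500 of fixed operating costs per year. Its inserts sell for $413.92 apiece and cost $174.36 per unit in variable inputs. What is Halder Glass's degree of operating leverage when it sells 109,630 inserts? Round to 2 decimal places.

Contribution at this volume is 109,630 × $239.56 = $26,262,962.80.
EBIT = $26,262,962.80 − $13,655,500 = $12,607,462.80.
So DOL = total CM / EBIT = $26,262,962.80 / $12,607,462.80 = 2.0831.

2.08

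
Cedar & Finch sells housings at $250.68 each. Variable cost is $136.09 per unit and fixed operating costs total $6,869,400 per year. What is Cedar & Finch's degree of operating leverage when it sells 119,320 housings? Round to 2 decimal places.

Contribution at this volume is 119,320 × $114.59 = $13,672,878.80.
Operating income = contribution − fixed costs = $13,672,878.80 − $6,869,400 = $6,803,478.80.
So DOL = total CM / EBIT = $13,672,878.80 / $6,803,478.80 = 2.0097.

2.01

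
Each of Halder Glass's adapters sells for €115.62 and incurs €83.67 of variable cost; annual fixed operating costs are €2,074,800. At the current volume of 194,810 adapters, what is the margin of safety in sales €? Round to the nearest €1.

Unit CM = price − variable cost = €115.62 − €83.67 = €31.95. Break-even units = €2,074,800 ÷ €31.95 = 64,938.97; break-even revenue = 64,938.97 × €115.62 = €7,508,243.38.
Actual sales revenue = 194,810 × €115.62 = €22,523,932.20.
Margin of safety = €22,523,932.20 − €7,508,243.38 = €15,015,689.

€15,015,689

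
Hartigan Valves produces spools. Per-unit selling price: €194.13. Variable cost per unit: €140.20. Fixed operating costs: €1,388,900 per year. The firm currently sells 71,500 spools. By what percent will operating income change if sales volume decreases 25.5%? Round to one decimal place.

Contribution at this volume is 71,500 × €53.93 = €3,855,995.00.
Operating income = contribution − fixed costs = €3,855,995.00 − €1,388,900 = €2,467,095.00.
DOL = contribution ÷ EBIT = €3,855,995.00 ÷ €2,467,095.00 = 1.5630.
%ΔEBIT = DOL × %ΔSales = 1.5630 × -25.5% = -39.9%.

-39.9%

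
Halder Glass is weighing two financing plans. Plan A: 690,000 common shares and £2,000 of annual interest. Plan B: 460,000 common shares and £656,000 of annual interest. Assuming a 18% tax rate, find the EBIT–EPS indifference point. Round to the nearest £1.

£1,964,000

At indifference, (EBIT − 2,000)(1 − t)/690,000 = (EBIT − 656,000)(1 − t)/460,000.
The (1 − t) factor cancels: (EBIT − 2,000) × 460,000 = (EBIT − 656,000) × 690,000.
EBIT × (690,000 − 460,000) = 656,000 × 690,000 − 2,000 × 460,000 = 451,720,000,000, so EBIT = 451,720,000,000 ÷ 230,000 = 1,964,000.00.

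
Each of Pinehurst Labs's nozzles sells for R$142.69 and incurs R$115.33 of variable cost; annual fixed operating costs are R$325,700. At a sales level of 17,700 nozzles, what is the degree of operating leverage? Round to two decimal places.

3.05

Contribution at this volume is 17,700 × R$27.36 = R$484,272.00.
EBIT = R$484,272.00 − R$325,700 = R$158,572.00.
So DOL = total CM / EBIT = R$484,272.00 / R$158,572.00 = 3.0540.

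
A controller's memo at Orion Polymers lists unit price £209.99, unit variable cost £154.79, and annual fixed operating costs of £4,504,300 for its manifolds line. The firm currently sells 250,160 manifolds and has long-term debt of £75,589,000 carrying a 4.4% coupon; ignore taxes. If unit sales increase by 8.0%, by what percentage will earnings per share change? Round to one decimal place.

+18.5%

Contribution at this volume is 250,160 × £55.20 = £13,808,832.00.
Operating income = contribution − fixed costs = £13,808,832.00 − £4,504,300 = £9,304,532.00.
After interest of £3,325,916.00, pre-tax earnings = £5,978,616.00.
Degree of combined leverage = contribution ÷ (EBIT − I) = £13,808,832.00 ÷ £5,978,616.00 = 2.3097.
%ΔEPS = DCL × %ΔSales = 2.3097 × +8.0% = +18.5%.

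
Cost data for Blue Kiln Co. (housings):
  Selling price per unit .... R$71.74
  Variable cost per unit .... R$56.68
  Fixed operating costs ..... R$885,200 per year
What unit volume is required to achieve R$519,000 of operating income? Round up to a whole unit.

93,241 housings

Unit CM = price − variable cost = R$71.74 − R$56.68 = R$15.06.
Required volume = (fixed costs + target profit) ÷ CM = (R$885,200 + R$519,000) ÷ R$15.06 = 93,240.37, so 93,241 housings.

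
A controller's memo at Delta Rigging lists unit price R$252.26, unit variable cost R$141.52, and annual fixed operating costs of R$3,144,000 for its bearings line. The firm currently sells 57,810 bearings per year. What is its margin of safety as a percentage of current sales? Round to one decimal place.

Each unit contributes R$252.26 − R$141.52 = R$110.74. Break-even units = R$3,144,000 ÷ R$110.74 = 28,390.83; break-even revenue = 28,390.83 × R$252.26 = R$7,161,869.60.
Actual sales revenue = 57,810 × R$252.26 = R$14,583,150.60.
Margin of safety = (R$14,583,150.60 − R$7,161,869.60) ÷ R$14,583,150.60 = 50.9%.

50.9%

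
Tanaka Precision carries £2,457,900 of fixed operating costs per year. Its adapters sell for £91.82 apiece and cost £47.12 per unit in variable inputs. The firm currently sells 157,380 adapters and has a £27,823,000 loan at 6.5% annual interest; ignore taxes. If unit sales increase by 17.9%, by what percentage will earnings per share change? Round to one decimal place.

+45.5%

At 157,380 units, contribution = 157,380 × £44.70 = £7,034,886.00.
EBIT = £7,034,886.00 − £2,457,900 = £4,576,986.00.
Interest = £1,808,495.00, so EBIT − I = £2,768,491.00.
DCL = total CM / (EBIT − I) = £7,034,886.00 / £2,768,491.00 = 2.5411.
EPS therefore changes by 2.5411 × (+17.9%) = +45.5%.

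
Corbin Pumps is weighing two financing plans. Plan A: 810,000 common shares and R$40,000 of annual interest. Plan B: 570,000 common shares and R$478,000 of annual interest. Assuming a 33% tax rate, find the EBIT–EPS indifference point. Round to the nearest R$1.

At indifference, (EBIT − 40,000)(1 − t)/810,000 = (EBIT − 478,000)(1 − t)/570,000.
Cancelling (1 − t) and cross-multiplying: 570,000·(EBIT − 40,000) = 810,000·(EBIT − 478,000).
EBIT × (810,000 − 570,000) = 478,000 × 810,000 − 40,000 × 570,000 = 364,380,000,000, so EBIT = 364,380,000,000 ÷ 240,000 = 1,518,250.00.

R$1,518,250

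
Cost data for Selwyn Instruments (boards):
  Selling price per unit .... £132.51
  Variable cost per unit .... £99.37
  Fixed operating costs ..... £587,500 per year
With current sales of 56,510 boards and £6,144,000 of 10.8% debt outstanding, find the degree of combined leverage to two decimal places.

Contribution at this volume is 56,510 × £33.14 = £1,872,741.40.
Operating income = contribution − fixed costs = £1,872,741.40 − £587,500 = £1,285,241.40. Interest = £663,552.00.
DOL = £1,872,741.40 ÷ £1,285,241.40 = 1.4571; DFL = £1,285,241.40 ÷ £621,689.40 = 2.0673.
Combined leverage = 1.4571 × 2.0673 = 3.0123.

3.01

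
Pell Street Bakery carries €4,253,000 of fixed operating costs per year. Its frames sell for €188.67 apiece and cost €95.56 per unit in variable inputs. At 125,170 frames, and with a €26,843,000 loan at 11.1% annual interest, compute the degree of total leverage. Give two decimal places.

Total contribution margin = 125,170 × €93.11 = €11,654,578.70.
EBIT = €11,654,578.70 − €4,253,000 = €7,401,578.70. Interest = €2,979,573.00, so EBIT − I = €4,422,005.70.
DCL = contribution ÷ (EBIT − I) = €11,654,578.70 ÷ €4,422,005.70 = 2.6356.

2.64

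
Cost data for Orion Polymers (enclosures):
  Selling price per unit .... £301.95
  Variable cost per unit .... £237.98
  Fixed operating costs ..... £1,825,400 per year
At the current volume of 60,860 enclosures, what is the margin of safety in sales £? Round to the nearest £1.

Each unit contributes £301.95 − £237.98 = £63.97. Break-even units = £1,825,400 ÷ £63.97 = 28,535.25; break-even revenue = 28,535.25 × £301.95 = £8,616,219.01.
Actual sales revenue = 60,860 × £301.95 = £18,376,677.00.
Margin of safety = £18,376,677.00 − £8,616,219.01 = £9,760,458.

£9,760,458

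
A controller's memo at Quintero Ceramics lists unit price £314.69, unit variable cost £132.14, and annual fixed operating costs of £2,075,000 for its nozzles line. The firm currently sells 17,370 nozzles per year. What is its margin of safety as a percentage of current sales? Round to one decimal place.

Each unit contributes £314.69 − £132.14 = £182.55. Break-even units = £2,075,000 ÷ £182.55 = 11,366.75; break-even revenue = 11,366.75 × £314.69 = £3,577,002.19.
Current sales = 17,370 × £314.69 = £5,466,165.30.
Margin of safety = (£5,466,165.30 − £3,577,002.19) ÷ £5,466,165.30 = 34.6%.

34.6%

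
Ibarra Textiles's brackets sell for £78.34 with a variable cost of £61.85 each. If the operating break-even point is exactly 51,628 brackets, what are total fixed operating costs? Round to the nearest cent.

Contribution margin per unit = £78.34 − £61.85 = £16.49.
Since BE = FC / CM, FC = 51,628 × £16.49 = £851,345.72.

£851,345.72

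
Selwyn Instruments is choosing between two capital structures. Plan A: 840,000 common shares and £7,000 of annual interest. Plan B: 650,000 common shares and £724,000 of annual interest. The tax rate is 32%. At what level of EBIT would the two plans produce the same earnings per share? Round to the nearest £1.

Set EPS_A = EPS_B: (EBIT − £7,000)(1 − 0.32) ÷ 840,000 = (EBIT − £724,000)(1 − 0.32) ÷ 650,000.
The (1 − t) factor cancels: (EBIT − 7,000) × 650,000 = (EBIT − 724,000) × 840,000.
Solving, EBIT = (724,000·840,000 − 7,000·650,000) / (840,000 − 650,000) = 603,610,000,000 / 190,000 = 3,176,894.74.

£3,176,895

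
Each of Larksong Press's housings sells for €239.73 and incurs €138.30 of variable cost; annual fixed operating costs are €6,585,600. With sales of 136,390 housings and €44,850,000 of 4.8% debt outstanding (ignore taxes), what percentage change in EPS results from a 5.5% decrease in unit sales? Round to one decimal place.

-14.9%

Contribution at this volume is 136,390 × €101.43 = €13,834,037.70.
EBIT = €13,834,037.70 − €6,585,600 = €7,248,437.70.
Interest = €2,152,800.00, so EBIT − I = €5,095,637.70.
Degree of combined leverage = contribution ÷ (EBIT − I) = €13,834,037.70 ÷ €5,095,637.70 = 2.7149.
EPS therefore changes by 2.7149 × (-5.5%) = -14.9%.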